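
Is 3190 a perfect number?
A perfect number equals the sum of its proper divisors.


Proper divisors of 3190: 1, 2, 5, 10, 11, 22, 29, 55, 58, 110, 145, 290, 319, 638, 1595
Sum = 1 + 2 + 5 + 10 + 11 + 22 + 29 + 55 + 58 + 110 + 145 + 290 + 319 + 638 + 1595 = 3290

No, 3190 is not perfect (3290 ≠ 3190)


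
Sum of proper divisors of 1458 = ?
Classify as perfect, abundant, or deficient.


Proper divisors: 1, 2, 3, 6, 9, 18, 27, 54, 81, 162, 243, 486, 729
Sum = 1 + 2 + 3 + 6 + 9 + 18 + 27 + 54 + 81 + 162 + 243 + 486 + 729 = 1821
1821 > 1458 → abundant

s(1458) = 1821 (abundant)


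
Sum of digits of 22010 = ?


2 + 2 + 0 + 1 + 0 = 5


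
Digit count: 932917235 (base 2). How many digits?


932917235 in base 2 = 110111100110110010111111110011
Number of digits = 30

30 digits (base 2)


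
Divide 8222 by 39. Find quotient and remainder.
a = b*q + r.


8222 = 39 * 210 + 32
Check: 8190 + 32 = 8222

q = 210, r = 32


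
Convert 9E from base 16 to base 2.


9E (base 16) = 158 (decimal)
158 (decimal) = 10011110 (base 2)


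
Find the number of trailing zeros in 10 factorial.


floor(10/5) = 2
Total = 2

2 trailing zeros


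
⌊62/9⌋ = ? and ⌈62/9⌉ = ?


62/9 = 6.8889
floor = 6
ceil = 7

floor = 6, ceil = 7


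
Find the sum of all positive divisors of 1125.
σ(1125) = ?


Divisors of 1125: 1, 3, 5, 9, 15, 25, 45, 75, 125, 225, 375, 1125
Sum = 1 + 3 + 5 + 9 + 15 + 25 + 45 + 75 + 125 + 225 + 375 + 1125 = 2028

σ(1125) = 2028


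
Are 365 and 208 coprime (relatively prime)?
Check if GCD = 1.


Euclidean algorithm:
365 = 1 * 208 + 157
208 = 1 * 157 + 51
157 = 3 * 51 + 4
51 = 12 * 4 + 3
4 = 1 * 3 + 1
3 = 3 * 1 + 0
GCD(365, 208) = 1

Yes, coprime (GCD = 1)


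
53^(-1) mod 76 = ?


Use the extended Euclidean algorithm on (76, 53); each row r = 76*s + 53*t:
r=76, s=1, t=0
r=53, s=0, t=1
q=1: r=23, s=1, t=-1   [76*(1) + 53*(-1) = 23]
q=2: r=7, s=-2, t=3   [76*(-2) + 53*(3) = 7]
q=3: r=2, s=7, t=-10   [76*(7) + 53*(-10) = 2]
q=3: r=1, s=-23, t=33   [76*(-23) + 53*(33) = 1]
q=2: r=0, s=53, t=-76   [76*(53) + 53*(-76) = 0]
GCD = 1 with t = 33, so 53*(33) ≡ 1 (mod 76)
Inverse = 33 mod 76 = 33
Check: 53 * 33 = 1749 ≡ 1 (mod 76)

53^(-1) ≡ 33 (mod 76)


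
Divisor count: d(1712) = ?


1712 = 2^4 × 107^1
d(1712) = (4+1) × (1+1) = 10

10 divisors


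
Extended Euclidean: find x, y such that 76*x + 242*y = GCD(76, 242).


Tabular extended Euclidean (each row: r = 76*s + 242*t):
r=76, s=1, t=0
r=242, s=0, t=1
q=0: r=76, s=1, t=0   [76*(1) + 242*(0) = 76]
q=3: r=14, s=-3, t=1   [76*(-3) + 242*(1) = 14]
q=5: r=6, s=16, t=-5   [76*(16) + 242*(-5) = 6]
q=2: r=2, s=-35, t=11   [76*(-35) + 242*(11) = 2]
q=3: r=0, s=121, t=-38   [76*(121) + 242*(-38) = 0]
GCD = 2; from the row with r=2: x=-35, y=11
Check: 76*(-35) + 242*(11) = -2660 + 2662 = 2

GCD = 2, x = -35, y = 11


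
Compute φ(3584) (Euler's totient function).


3584 = 2^9 × 7
Prime factors: 2, 7
φ(3584) = 3584 × (1-1/2) × (1-1/7)
= 3584 × 1/2 × 6/7 = 1536

φ(3584) = 1536


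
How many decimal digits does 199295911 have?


199295911 has 9 digits in base 10
floor(log10(199295911)) + 1 = floor(8.2995) + 1 = 9

9 digits (base 10)


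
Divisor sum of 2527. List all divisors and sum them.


Divisors of 2527: 1, 7, 19, 133, 361, 2527
Sum = 1 + 7 + 19 + 133 + 361 + 2527 = 3048

σ(2527) = 3048


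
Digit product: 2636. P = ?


2 × 6 × 3 × 6 = 216


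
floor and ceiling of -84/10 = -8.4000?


-84/10 = -8.4000
floor = -9
ceil = -8

floor = -9, ceil = -8


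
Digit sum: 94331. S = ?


9 + 4 + 3 + 3 + 1 = 20


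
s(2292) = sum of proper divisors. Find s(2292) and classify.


Proper divisors: 1, 2, 3, 4, 6, 12, 191, 382, 573, 764, 1146
Sum = 1 + 2 + 3 + 4 + 6 + 12 + 191 + 382 + 573 + 764 + 1146 = 3084
3084 > 2292 → abundant

s(2292) = 3084 (abundant)


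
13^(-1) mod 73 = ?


Use the extended Euclidean algorithm on (73, 13); each row r = 73*s + 13*t:
r=73, s=1, t=0
r=13, s=0, t=1
q=5: r=8, s=1, t=-5   [73*(1) + 13*(-5) = 8]
q=1: r=5, s=-1, t=6   [73*(-1) + 13*(6) = 5]
q=1: r=3, s=2, t=-11   [73*(2) + 13*(-11) = 3]
q=1: r=2, s=-3, t=17   [73*(-3) + 13*(17) = 2]
q=1: r=1, s=5, t=-28   [73*(5) + 13*(-28) = 1]
q=2: r=0, s=-13, t=73   [73*(-13) + 13*(73) = 0]
GCD = 1 with t = -28, so 13*(-28) ≡ 1 (mod 73)
Inverse = -28 mod 73 = 45
Check: 13 * 45 = 585 ≡ 1 (mod 73)

13^(-1) ≡ 45 (mod 73)


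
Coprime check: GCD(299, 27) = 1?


Euclidean algorithm:
299 = 11 * 27 + 2
27 = 13 * 2 + 1
2 = 2 * 1 + 0
GCD(299, 27) = 1

Yes, coprime (GCD = 1)


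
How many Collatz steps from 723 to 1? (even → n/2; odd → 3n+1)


723 → 2170 → 1085 → 3256 → 1628 → 814 → 407 → 1222 → 611 → 1834 → 917 → 2752 → 1376 → 688 → 344 → 172 → 86 → 43 → 130 → 65 → 196 → 98 → 49 → 148 → 74 → 37 → 112 → 56 → 28 → 14 → 7 → 22 → 11 → 34 → 17 → 52 → 26 → 13 → 40 → 20 → 10 → 5 → 16 → 8 → 4 → 2 → 1
Total steps = 46

46 steps


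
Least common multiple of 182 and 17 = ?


GCD(182, 17) = 1
LCM = 182*17/1 = 3094/1 = 3094

LCM = 3094


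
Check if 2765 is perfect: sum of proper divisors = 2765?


Proper divisors of 2765: 1, 5, 7, 35, 79, 395, 553
Sum = 1 + 5 + 7 + 35 + 79 + 395 + 553 = 1075

No, 2765 is not perfect (1075 ≠ 2765)


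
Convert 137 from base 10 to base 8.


137 (base 10) = 137 (decimal)
137 (decimal) = 211 (base 8)


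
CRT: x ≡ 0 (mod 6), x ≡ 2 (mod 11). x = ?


M = 6*11 = 66
M1 = M/6 = 11, M2 = M/11 = 6
M1^(-1) mod 6 = 5, M2^(-1) mod 11 = 2
x = 0*11*5 + 2*6*2 = 24
24 mod 66 = 24
Check: 24 mod 6 = 0 ✓, 24 mod 11 = 2 ✓

x ≡ 24 (mod 66)


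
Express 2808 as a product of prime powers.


2808 / 2 = 1404
1404 / 2 = 702
702 / 2 = 351
351 / 3 = 117
117 / 3 = 39
39 / 3 = 13
13 / 13 = 1
2808 = 2^3 × 3^3 × 13


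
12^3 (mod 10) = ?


12^1 mod 10 = 2
12^2 mod 10 = 4
12^3 mod 10 = 8


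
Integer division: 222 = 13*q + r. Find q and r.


222 = 13 * 17 + 1
Check: 221 + 1 = 222

q = 17, r = 1


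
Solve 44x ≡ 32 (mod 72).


GCD(44, 72) = 4 divides 32
Divide: 11x ≡ 8 (mod 18)
x ≡ 4 (mod 18)


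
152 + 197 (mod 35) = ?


152 + 197 = 349
349 mod 35 = 34


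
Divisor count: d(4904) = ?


4904 = 2^3 × 613^1
d(4904) = (3+1) × (1+1) = 8

8 divisors


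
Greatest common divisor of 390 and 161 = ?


390 = 2 * 161 + 68
161 = 2 * 68 + 25
68 = 2 * 25 + 18
25 = 1 * 18 + 7
18 = 2 * 7 + 4
7 = 1 * 4 + 3
4 = 1 * 3 + 1
3 = 3 * 1 + 0
GCD = 1


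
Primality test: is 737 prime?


737 / 11 = 67 (exact division)
737 is NOT prime.

No, 737 is not prime


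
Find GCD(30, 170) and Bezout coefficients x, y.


Tabular extended Euclidean (each row: r = 30*s + 170*t):
r=30, s=1, t=0
r=170, s=0, t=1
q=0: r=30, s=1, t=0   [30*(1) + 170*(0) = 30]
q=5: r=20, s=-5, t=1   [30*(-5) + 170*(1) = 20]
q=1: r=10, s=6, t=-1   [30*(6) + 170*(-1) = 10]
q=2: r=0, s=-17, t=3   [30*(-17) + 170*(3) = 0]
GCD = 10; from the row with r=10: x=6, y=-1
Check: 30*(6) + 170*(-1) = 180 - 170 = 10

GCD = 10, x = 6, y = -1


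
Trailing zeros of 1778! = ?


floor(1778/5) = 355
floor(1778/25) = 71
floor(1778/125) = 14
floor(1778/625) = 2
Total = 442

442 trailing zeros


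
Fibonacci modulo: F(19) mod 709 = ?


F(k) mod 709 for k=1..19:
1, 1, 2, 3, 5, 8, 13, 21, 34, 55, 89, 144, 233, 377, 610, 278, 179, 457, 636
F(19) mod 709 = 636


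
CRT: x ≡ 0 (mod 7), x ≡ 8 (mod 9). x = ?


M = 7*9 = 63
M1 = M/7 = 9, M2 = M/9 = 7
M1^(-1) mod 7 = 4, M2^(-1) mod 9 = 4
x = 0*9*4 + 8*7*4 = 224
224 mod 63 = 35
Check: 35 mod 7 = 0 ✓, 35 mod 9 = 8 ✓

x ≡ 35 (mod 63)


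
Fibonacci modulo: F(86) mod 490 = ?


F(k) mod 490 for k=1..86:
1, 1, 2, 3, 5, 8, 13, 21, 34, 55, 89, 144, 233, 377, 120, 7, 127, 134, 261, 395, 166, 71, 237, 308, 55, 363, 418, 291, 219, 20, 239, 259, 8, 267, 275, 52, 327, 379, 216, 105, 321, 426, 257, 193, 450, 153, 113, 266, 379, 155, 44, 199, 243, 442, 195, 147, 342, 489, 341, 340, 191, 41, 232, 273, 15, 288, 303, 101, 404, 15, 419, 434, 363, 307, 180, 487, 177, 174, 351, 35, 386, 421, 317, 248, 75, 323
F(86) mod 490 = 323


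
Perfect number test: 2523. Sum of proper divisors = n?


Proper divisors of 2523: 1, 3, 29, 87, 841
Sum = 1 + 3 + 29 + 87 + 841 = 961

No, 2523 is not perfect (961 ≠ 2523)


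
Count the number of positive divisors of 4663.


4663 = 4663^1
d(4663) = (1+1) = 2

2 divisors


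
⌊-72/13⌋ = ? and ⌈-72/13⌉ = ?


-72/13 = -5.5385
floor = -6
ceil = -5

floor = -6, ceil = -5


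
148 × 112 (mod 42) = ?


148 × 112 = 16576
16576 mod 42 = 28


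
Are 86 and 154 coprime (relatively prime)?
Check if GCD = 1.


Euclidean algorithm:
154 = 1 * 86 + 68
86 = 1 * 68 + 18
68 = 3 * 18 + 14
18 = 1 * 14 + 4
14 = 3 * 4 + 2
4 = 2 * 2 + 0
GCD(86, 154) = 2

No, not coprime (GCD = 2)


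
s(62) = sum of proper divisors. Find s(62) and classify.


Proper divisors: 1, 2, 31
Sum = 1 + 2 + 31 = 34
34 < 62 → deficient

s(62) = 34 (deficient)


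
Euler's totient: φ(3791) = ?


3791 = 17 × 223
Prime factors: 17, 223
φ(3791) = 3791 × (1-1/17) × (1-1/223)
= 3791 × 16/17 × 222/223 = 3552

φ(3791) = 3552


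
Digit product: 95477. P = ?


9 × 5 × 4 × 7 × 7 = 8820


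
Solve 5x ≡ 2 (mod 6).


GCD(5, 6) = 1, unique solution
a^(-1) mod 6 = 5
x = 5 * 2 mod 6 = 4

x ≡ 4 (mod 6)


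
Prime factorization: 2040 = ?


2040 / 2 = 1020
1020 / 2 = 510
510 / 2 = 255
255 / 3 = 85
85 / 5 = 17
17 / 17 = 1
2040 = 2^3 × 3 × 5 × 17


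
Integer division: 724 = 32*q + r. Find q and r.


724 = 32 * 22 + 20
Check: 704 + 20 = 724

q = 22, r = 20


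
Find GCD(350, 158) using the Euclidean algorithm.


350 = 2 * 158 + 34
158 = 4 * 34 + 22
34 = 1 * 22 + 12
22 = 1 * 12 + 10
12 = 1 * 10 + 2
10 = 5 * 2 + 0
GCD = 2


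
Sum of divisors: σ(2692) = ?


Divisors of 2692: 1, 2, 4, 673, 1346, 2692
Sum = 1 + 2 + 4 + 673 + 1346 + 2692 = 4718

σ(2692) = 4718


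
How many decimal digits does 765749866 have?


765749866 has 9 digits in base 10
floor(log10(765749866)) + 1 = floor(8.8841) + 1 = 9

9 digits (base 10)


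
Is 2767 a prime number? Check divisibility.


Check divisors up to sqrt(2767) = 52.6023
No divisors found.
2767 is prime.

Yes, 2767 is prime


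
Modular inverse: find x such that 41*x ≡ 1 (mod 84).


Use the extended Euclidean algorithm on (84, 41); each row r = 84*s + 41*t:
r=84, s=1, t=0
r=41, s=0, t=1
q=2: r=2, s=1, t=-2   [84*(1) + 41*(-2) = 2]
q=20: r=1, s=-20, t=41   [84*(-20) + 41*(41) = 1]
q=2: r=0, s=41, t=-84   [84*(41) + 41*(-84) = 0]
GCD = 1 with t = 41, so 41*(41) ≡ 1 (mod 84)
Inverse = 41 mod 84 = 41
Check: 41 * 41 = 1681 ≡ 1 (mod 84)

41^(-1) ≡ 41 (mod 84)


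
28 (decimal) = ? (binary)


28 (base 10) = 28 (decimal)
28 (decimal) = 11100 (base 2)


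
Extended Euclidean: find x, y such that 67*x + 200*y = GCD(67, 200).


Tabular extended Euclidean (each row: r = 67*s + 200*t):
r=67, s=1, t=0
r=200, s=0, t=1
q=0: r=67, s=1, t=0   [67*(1) + 200*(0) = 67]
q=2: r=66, s=-2, t=1   [67*(-2) + 200*(1) = 66]
q=1: r=1, s=3, t=-1   [67*(3) + 200*(-1) = 1]
q=66: r=0, s=-200, t=67   [67*(-200) + 200*(67) = 0]
GCD = 1; from the row with r=1: x=3, y=-1
Check: 67*(3) + 200*(-1) = 201 - 200 = 1

GCD = 1, x = 3, y = -1


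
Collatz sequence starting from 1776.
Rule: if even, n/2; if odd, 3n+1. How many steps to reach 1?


1776 → 888 → 444 → 222 → 111 → 334 → 167 → 502 → 251 → 754 → 377 → 1132 → 566 → 283 → 850 → 425 → 1276 → 638 → 319 → 958 → 479 → 1438 → 719 → 2158 → 1079 → 3238 → 1619 → 4858 → 2429 → 7288 → 3644 → 1822 → 911 → 2734 → 1367 → 4102 → 2051 → 6154 → 3077 → 9232 → 4616 → 2308 → 1154 → 577 → 1732 → 866 → 433 → 1300 → 650 → 325 → 976 → 488 → 244 → 122 → 61 → 184 → 92 → 46 → 23 → 70 → 35 → 106 → 53 → 160 → 80 → 40 → 20 → 10 → 5 → 16 → 8 → 4 → 2 → 1
Total steps = 73

73 steps


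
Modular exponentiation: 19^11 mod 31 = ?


19^1 mod 31 = 19
19^2 mod 31 = 20
19^3 mod 31 = 8
19^4 mod 31 = 28
19^5 mod 31 = 5
19^6 mod 31 = 2
19^7 mod 31 = 7
19^8 mod 31 = 9
19^9 mod 31 = 16
19^10 mod 31 = 25
19^11 mod 31 = 10


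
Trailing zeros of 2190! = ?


floor(2190/5) = 438
floor(2190/25) = 87
floor(2190/125) = 17
floor(2190/625) = 3
Total = 545

545 trailing zeros


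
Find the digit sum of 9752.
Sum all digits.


9 + 7 + 5 + 2 = 23


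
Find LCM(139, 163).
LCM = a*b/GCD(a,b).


GCD(139, 163) = 1
LCM = 139*163/1 = 22657/1 = 22657

LCM = 22657


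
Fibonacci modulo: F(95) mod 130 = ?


F(k) mod 130 for k=1..95:
1, 1, 2, 3, 5, 8, 13, 21, 34, 55, 89, 14, 103, 117, 90, 77, 37, 114, 21, 5, 26, 31, 57, 88, 15, 103, 118, 91, 79, 40, 119, 29, 18, 47, 65, 112, 47, 29, 76, 105, 51, 26, 77, 103, 50, 23, 73, 96, 39, 5, 44, 49, 93, 12, 105, 117, 92, 79, 41, 120, 31, 21, 52, 73, 125, 68, 63, 1, 64, 65, 129, 64, 63, 127, 60, 57, 117, 44, 31, 75, 106, 51, 27, 78, 105, 53, 28, 81, 109, 60, 39, 99, 8, 107, 115
F(95) mod 130 = 115


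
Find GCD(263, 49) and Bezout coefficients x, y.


Tabular extended Euclidean (each row: r = 263*s + 49*t):
r=263, s=1, t=0
r=49, s=0, t=1
q=5: r=18, s=1, t=-5   [263*(1) + 49*(-5) = 18]
q=2: r=13, s=-2, t=11   [263*(-2) + 49*(11) = 13]
q=1: r=5, s=3, t=-16   [263*(3) + 49*(-16) = 5]
q=2: r=3, s=-8, t=43   [263*(-8) + 49*(43) = 3]
q=1: r=2, s=11, t=-59   [263*(11) + 49*(-59) = 2]
q=1: r=1, s=-19, t=102   [263*(-19) + 49*(102) = 1]
q=2: r=0, s=49, t=-263   [263*(49) + 49*(-263) = 0]
GCD = 1; from the row with r=1: x=-19, y=102
Check: 263*(-19) + 49*(102) = -4997 + 4998 = 1

GCD = 1, x = -19, y = 102


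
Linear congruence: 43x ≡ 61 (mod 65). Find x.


GCD(43, 65) = 1, unique solution
a^(-1) mod 65 = 62
x = 62 * 61 mod 65 = 12

x ≡ 12 (mod 65)


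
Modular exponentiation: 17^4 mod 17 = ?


17^1 mod 17 = 0
17^2 mod 17 = 0
17^3 mod 17 = 0
17^4 mod 17 = 0


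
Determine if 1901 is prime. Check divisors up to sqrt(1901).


Check divisors up to sqrt(1901) = 43.6005
No divisors found.
1901 is prime.

Yes, 1901 is prime


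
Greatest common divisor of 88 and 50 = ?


88 = 1 * 50 + 38
50 = 1 * 38 + 12
38 = 3 * 12 + 2
12 = 6 * 2 + 0
GCD = 2


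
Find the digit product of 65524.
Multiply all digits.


6 × 5 × 5 × 2 × 4 = 1200


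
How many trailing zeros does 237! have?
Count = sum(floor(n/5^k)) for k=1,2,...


floor(237/5) = 47
floor(237/25) = 9
floor(237/125) = 1
Total = 57

57 trailing zeros


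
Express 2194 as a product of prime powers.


2194 / 2 = 1097
1097 / 1097 = 1
2194 = 2 × 1097


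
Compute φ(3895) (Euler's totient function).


3895 = 5 × 19 × 41
Prime factors: 5, 19, 41
φ(3895) = 3895 × (1-1/5) × (1-1/19) × (1-1/41)
= 3895 × 4/5 × 18/19 × 40/41 = 2880

φ(3895) = 2880


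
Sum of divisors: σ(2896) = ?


Divisors of 2896: 1, 2, 4, 8, 16, 181, 362, 724, 1448, 2896
Sum = 1 + 2 + 4 + 8 + 16 + 181 + 362 + 724 + 1448 + 2896 = 5642

σ(2896) = 5642


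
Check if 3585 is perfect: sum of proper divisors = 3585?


Proper divisors of 3585: 1, 3, 5, 15, 239, 717, 1195
Sum = 1 + 3 + 5 + 15 + 239 + 717 + 1195 = 2175

No, 3585 is not perfect (2175 ≠ 3585)


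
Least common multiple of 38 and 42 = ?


GCD(38, 42) = 2
LCM = 38*42/2 = 1596/2 = 798

LCM = 798


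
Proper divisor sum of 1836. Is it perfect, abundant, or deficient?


Proper divisors: 1, 2, 3, 4, 6, 9, 12, 17, 18, 27, 34, 36, 51, 54, 68, 102, 108, 153, 204, 306, 459, 612, 918
Sum = 1 + 2 + 3 + 4 + 6 + 9 + 12 + 17 + 18 + 27 + 34 + 36 + 51 + 54 + 68 + 102 + 108 + 153 + 204 + 306 + 459 + 612 + 918 = 3204
3204 > 1836 → abundant

s(1836) = 3204 (abundant)


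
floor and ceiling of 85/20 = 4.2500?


85/20 = 4.2500
floor = 4
ceil = 5

floor = 4, ceil = 5


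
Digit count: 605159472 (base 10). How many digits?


605159472 has 9 digits in base 10
floor(log10(605159472)) + 1 = floor(8.7819) + 1 = 9

9 digits (base 10)


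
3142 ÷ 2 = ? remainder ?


3142 = 2 * 1571 + 0
Check: 3142 + 0 = 3142

q = 1571, r = 0


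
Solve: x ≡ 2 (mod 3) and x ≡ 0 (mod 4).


M = 3*4 = 12
M1 = M/3 = 4, M2 = M/4 = 3
M1^(-1) mod 3 = 1, M2^(-1) mod 4 = 3
x = 2*4*1 + 0*3*3 = 8
8 mod 12 = 8
Check: 8 mod 3 = 2 ✓, 8 mod 4 = 0 ✓

x ≡ 8 (mod 12)


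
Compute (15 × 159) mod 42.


15 × 159 = 2385
2385 mod 42 = 33


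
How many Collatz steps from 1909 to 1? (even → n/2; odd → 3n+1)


1909 → 5728 → 2864 → 1432 → 716 → 358 → 179 → 538 → 269 → 808 → 404 → 202 → 101 → 304 → 152 → 76 → 38 → 19 → 58 → 29 → 88 → 44 → 22 → 11 → 34 → 17 → 52 → 26 → 13 → 40 → 20 → 10 → 5 → 16 → 8 → 4 → 2 → 1
Total steps = 37

37 steps


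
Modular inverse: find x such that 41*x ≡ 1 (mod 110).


Use the extended Euclidean algorithm on (110, 41); each row r = 110*s + 41*t:
r=110, s=1, t=0
r=41, s=0, t=1
q=2: r=28, s=1, t=-2   [110*(1) + 41*(-2) = 28]
q=1: r=13, s=-1, t=3   [110*(-1) + 41*(3) = 13]
q=2: r=2, s=3, t=-8   [110*(3) + 41*(-8) = 2]
q=6: r=1, s=-19, t=51   [110*(-19) + 41*(51) = 1]
q=2: r=0, s=41, t=-110   [110*(41) + 41*(-110) = 0]
GCD = 1 with t = 51, so 41*(51) ≡ 1 (mod 110)
Inverse = 51 mod 110 = 51
Check: 41 * 51 = 2091 ≡ 1 (mod 110)

41^(-1) ≡ 51 (mod 110)


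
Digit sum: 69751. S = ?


6 + 9 + 7 + 5 + 1 = 28


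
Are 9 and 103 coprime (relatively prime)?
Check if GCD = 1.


Euclidean algorithm:
103 = 11 * 9 + 4
9 = 2 * 4 + 1
4 = 4 * 1 + 0
GCD(9, 103) = 1

Yes, coprime (GCD = 1)


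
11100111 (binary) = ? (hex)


11100111 (base 2) = 231 (decimal)
231 (decimal) = E7 (base 16)


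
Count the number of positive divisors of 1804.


1804 = 2^2 × 11^1 × 41^1
d(1804) = (2+1) × (1+1) × (1+1) = 12

12 divisors


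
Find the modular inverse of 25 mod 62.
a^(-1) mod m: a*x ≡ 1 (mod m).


Use the extended Euclidean algorithm on (62, 25); each row r = 62*s + 25*t:
r=62, s=1, t=0
r=25, s=0, t=1
q=2: r=12, s=1, t=-2   [62*(1) + 25*(-2) = 12]
q=2: r=1, s=-2, t=5   [62*(-2) + 25*(5) = 1]
q=12: r=0, s=25, t=-62   [62*(25) + 25*(-62) = 0]
GCD = 1 with t = 5, so 25*(5) ≡ 1 (mod 62)
Inverse = 5 mod 62 = 5
Check: 25 * 5 = 125 ≡ 1 (mod 62)

25^(-1) ≡ 5 (mod 62)


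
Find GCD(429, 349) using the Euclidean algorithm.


429 = 1 * 349 + 80
349 = 4 * 80 + 29
80 = 2 * 29 + 22
29 = 1 * 22 + 7
22 = 3 * 7 + 1
7 = 7 * 1 + 0
GCD = 1


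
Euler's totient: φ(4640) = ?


4640 = 2^5 × 5 × 29
Prime factors: 2, 5, 29
φ(4640) = 4640 × (1-1/2) × (1-1/5) × (1-1/29)
= 4640 × 1/2 × 4/5 × 28/29 = 1792

φ(4640) = 1792


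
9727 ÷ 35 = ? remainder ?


9727 = 35 * 277 + 32
Check: 9695 + 32 = 9727

q = 277, r = 32


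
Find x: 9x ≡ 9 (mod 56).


GCD(9, 56) = 1, unique solution
a^(-1) mod 56 = 25
x = 25 * 9 mod 56 = 1

x ≡ 1 (mod 56)


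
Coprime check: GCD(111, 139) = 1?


Euclidean algorithm:
139 = 1 * 111 + 28
111 = 3 * 28 + 27
28 = 1 * 27 + 1
27 = 27 * 1 + 0
GCD(111, 139) = 1

Yes, coprime (GCD = 1)


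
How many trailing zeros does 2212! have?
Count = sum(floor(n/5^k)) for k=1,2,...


floor(2212/5) = 442
floor(2212/25) = 88
floor(2212/125) = 17
floor(2212/625) = 3
Total = 550

550 trailing zeros


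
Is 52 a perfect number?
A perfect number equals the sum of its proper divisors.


Proper divisors of 52: 1, 2, 4, 13, 26
Sum = 1 + 2 + 4 + 13 + 26 = 46

No, 52 is not perfect (46 ≠ 52)


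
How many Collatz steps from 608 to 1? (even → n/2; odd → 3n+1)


608 → 304 → 152 → 76 → 38 → 19 → 58 → 29 → 88 → 44 → 22 → 11 → 34 → 17 → 52 → 26 → 13 → 40 → 20 → 10 → 5 → 16 → 8 → 4 → 2 → 1
Total steps = 25

25 steps


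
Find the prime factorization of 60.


60 / 2 = 30
30 / 2 = 15
15 / 3 = 5
5 / 5 = 1
60 = 2^2 × 3 × 5


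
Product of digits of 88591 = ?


8 × 8 × 5 × 9 × 1 = 2880


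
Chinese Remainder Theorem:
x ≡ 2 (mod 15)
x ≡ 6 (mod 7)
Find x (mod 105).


M = 15*7 = 105
M1 = M/15 = 7, M2 = M/7 = 15
M1^(-1) mod 15 = 13, M2^(-1) mod 7 = 1
x = 2*7*13 + 6*15*1 = 272
272 mod 105 = 62
Check: 62 mod 15 = 2 ✓, 62 mod 7 = 6 ✓

x ≡ 62 (mod 105)


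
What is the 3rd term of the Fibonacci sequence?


Sequence: 1, 1, 2
F(3) = 2


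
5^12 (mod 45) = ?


5^1 mod 45 = 5
5^2 mod 45 = 25
5^3 mod 45 = 35
5^4 mod 45 = 40
5^5 mod 45 = 20
5^6 mod 45 = 10
5^7 mod 45 = 5
5^8 mod 45 = 25
5^9 mod 45 = 35
5^10 mod 45 = 40
5^11 mod 45 = 20
5^12 mod 45 = 10


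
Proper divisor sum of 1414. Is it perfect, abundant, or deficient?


Proper divisors: 1, 2, 7, 14, 101, 202, 707
Sum = 1 + 2 + 7 + 14 + 101 + 202 + 707 = 1034
1034 < 1414 → deficient

s(1414) = 1034 (deficient)


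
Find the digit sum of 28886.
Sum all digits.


2 + 8 + 8 + 8 + 6 = 32


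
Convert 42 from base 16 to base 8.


42 (base 16) = 66 (decimal)
66 (decimal) = 102 (base 8)


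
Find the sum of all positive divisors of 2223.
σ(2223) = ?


Divisors of 2223: 1, 3, 9, 13, 19, 39, 57, 117, 171, 247, 741, 2223
Sum = 1 + 3 + 9 + 13 + 19 + 39 + 57 + 117 + 171 + 247 + 741 + 2223 = 3640

σ(2223) = 3640


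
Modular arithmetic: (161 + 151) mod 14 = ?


161 + 151 = 312
312 mod 14 = 4


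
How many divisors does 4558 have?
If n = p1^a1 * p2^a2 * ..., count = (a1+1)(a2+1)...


4558 = 2^1 × 43^1 × 53^1
d(4558) = (1+1) × (1+1) × (1+1) = 8

8 divisors


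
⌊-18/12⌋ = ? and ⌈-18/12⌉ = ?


-18/12 = -1.5000
floor = -2
ceil = -1

floor = -2, ceil = -1


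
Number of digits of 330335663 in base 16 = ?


330335663 in base 16 = 13B085AF
Number of digits = 8

8 digits (base 16)


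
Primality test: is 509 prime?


Check divisors up to sqrt(509) = 22.5610
No divisors found.
509 is prime.

Yes, 509 is prime


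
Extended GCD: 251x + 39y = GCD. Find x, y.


Tabular extended Euclidean (each row: r = 251*s + 39*t):
r=251, s=1, t=0
r=39, s=0, t=1
q=6: r=17, s=1, t=-6   [251*(1) + 39*(-6) = 17]
q=2: r=5, s=-2, t=13   [251*(-2) + 39*(13) = 5]
q=3: r=2, s=7, t=-45   [251*(7) + 39*(-45) = 2]
q=2: r=1, s=-16, t=103   [251*(-16) + 39*(103) = 1]
q=2: r=0, s=39, t=-251   [251*(39) + 39*(-251) = 0]
GCD = 1; from the row with r=1: x=-16, y=103
Check: 251*(-16) + 39*(103) = -4016 + 4017 = 1

GCD = 1, x = -16, y = 103


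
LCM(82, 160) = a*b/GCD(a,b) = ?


GCD(82, 160) = 2
LCM = 82*160/2 = 13120/2 = 6560

LCM = 6560


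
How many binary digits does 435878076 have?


435878076 in base 2 = 11001111110101111100010111100
Number of digits = 29

29 digits (base 2)


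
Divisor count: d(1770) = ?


1770 = 2^1 × 3^1 × 5^1 × 59^1
d(1770) = (1+1) × (1+1) × (1+1) × (1+1) = 16

16 divisors


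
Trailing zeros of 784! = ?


floor(784/5) = 156
floor(784/25) = 31
floor(784/125) = 6
floor(784/625) = 1
Total = 194

194 trailing zeros


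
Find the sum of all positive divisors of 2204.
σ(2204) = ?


Divisors of 2204: 1, 2, 4, 19, 29, 38, 58, 76, 116, 551, 1102, 2204
Sum = 1 + 2 + 4 + 19 + 29 + 38 + 58 + 76 + 116 + 551 + 1102 + 2204 = 4200

σ(2204) = 4200


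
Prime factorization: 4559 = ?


4559 / 47 = 97
97 / 97 = 1
4559 = 47 × 97


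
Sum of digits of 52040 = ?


5 + 2 + 0 + 4 + 0 = 11


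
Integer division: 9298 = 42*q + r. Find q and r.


9298 = 42 * 221 + 16
Check: 9282 + 16 = 9298

q = 221, r = 16


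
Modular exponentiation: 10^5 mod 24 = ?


10^1 mod 24 = 10
10^2 mod 24 = 4
10^3 mod 24 = 16
10^4 mod 24 = 16
10^5 mod 24 = 16


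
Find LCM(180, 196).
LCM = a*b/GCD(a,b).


GCD(180, 196) = 4
LCM = 180*196/4 = 35280/4 = 8820

LCM = 8820


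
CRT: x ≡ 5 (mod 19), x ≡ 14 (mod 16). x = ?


M = 19*16 = 304
M1 = M/19 = 16, M2 = M/16 = 19
M1^(-1) mod 19 = 6, M2^(-1) mod 16 = 11
x = 5*16*6 + 14*19*11 = 3406
3406 mod 304 = 62
Check: 62 mod 19 = 5 ✓, 62 mod 16 = 14 ✓

x ≡ 62 (mod 304)


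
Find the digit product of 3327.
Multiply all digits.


3 × 3 × 2 × 7 = 126


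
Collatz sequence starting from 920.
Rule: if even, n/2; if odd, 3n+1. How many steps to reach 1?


920 → 460 → 230 → 115 → 346 → 173 → 520 → 260 → 130 → 65 → 196 → 98 → 49 → 148 → 74 → 37 → 112 → 56 → 28 → 14 → 7 → 22 → 11 → 34 → 17 → 52 → 26 → 13 → 40 → 20 → 10 → 5 → 16 → 8 → 4 → 2 → 1
Total steps = 36

36 steps


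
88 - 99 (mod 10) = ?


88 - 99 = -11
-11 mod 10 = 9


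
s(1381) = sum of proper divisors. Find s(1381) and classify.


Proper divisors: 1
Sum = 1 = 1
1 < 1381 → deficient

s(1381) = 1 (deficient)


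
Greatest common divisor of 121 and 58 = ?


121 = 2 * 58 + 5
58 = 11 * 5 + 3
5 = 1 * 3 + 2
3 = 1 * 2 + 1
2 = 2 * 1 + 0
GCD = 1


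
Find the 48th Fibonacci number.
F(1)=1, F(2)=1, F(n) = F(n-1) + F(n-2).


Sequence: 1, 1, 2, 3, 5, 8, 13, 21, 34, 55, 89, 144, 233, 377, 610, 987, 1597, 2584, 4181, 6765, 10946, 17711, 28657, 46368, 75025, 121393, 196418, 317811, 514229, 832040, 1346269, 2178309, 3524578, 5702887, 9227465, 14930352, 24157817, 39088169, 63245986, 102334155, 165580141, 267914296, 433494437, 701408733, 1134903170, 1836311903, 2971215073, 4807526976
F(48) = 4807526976


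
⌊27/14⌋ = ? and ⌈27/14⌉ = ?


27/14 = 1.9286
floor = 1
ceil = 2

floor = 1, ceil = 2


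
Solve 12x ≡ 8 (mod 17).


GCD(12, 17) = 1, unique solution
a^(-1) mod 17 = 10
x = 10 * 8 mod 17 = 12

x ≡ 12 (mod 17)


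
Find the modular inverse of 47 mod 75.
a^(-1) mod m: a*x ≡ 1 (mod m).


Use the extended Euclidean algorithm on (75, 47); each row r = 75*s + 47*t:
r=75, s=1, t=0
r=47, s=0, t=1
q=1: r=28, s=1, t=-1   [75*(1) + 47*(-1) = 28]
q=1: r=19, s=-1, t=2   [75*(-1) + 47*(2) = 19]
q=1: r=9, s=2, t=-3   [75*(2) + 47*(-3) = 9]
q=2: r=1, s=-5, t=8   [75*(-5) + 47*(8) = 1]
q=9: r=0, s=47, t=-75   [75*(47) + 47*(-75) = 0]
GCD = 1 with t = 8, so 47*(8) ≡ 1 (mod 75)
Inverse = 8 mod 75 = 8
Check: 47 * 8 = 376 ≡ 1 (mod 75)

47^(-1) ≡ 8 (mod 75)


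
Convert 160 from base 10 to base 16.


160 (base 10) = 160 (decimal)
160 (decimal) = A0 (base 16)


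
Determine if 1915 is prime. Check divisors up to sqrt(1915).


1915 / 5 = 383 (exact division)
1915 is NOT prime.

No, 1915 is not prime


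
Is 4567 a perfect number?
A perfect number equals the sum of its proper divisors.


Proper divisors of 4567: 1
Sum = 1 = 1

No, 4567 is not perfect (1 ≠ 4567)


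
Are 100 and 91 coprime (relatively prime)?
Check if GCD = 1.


Euclidean algorithm:
100 = 1 * 91 + 9
91 = 10 * 9 + 1
9 = 9 * 1 + 0
GCD(100, 91) = 1

Yes, coprime (GCD = 1)


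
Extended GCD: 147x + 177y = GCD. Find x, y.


Tabular extended Euclidean (each row: r = 147*s + 177*t):
r=147, s=1, t=0
r=177, s=0, t=1
q=0: r=147, s=1, t=0   [147*(1) + 177*(0) = 147]
q=1: r=30, s=-1, t=1   [147*(-1) + 177*(1) = 30]
q=4: r=27, s=5, t=-4   [147*(5) + 177*(-4) = 27]
q=1: r=3, s=-6, t=5   [147*(-6) + 177*(5) = 3]
q=9: r=0, s=59, t=-49   [147*(59) + 177*(-49) = 0]
GCD = 3; from the row with r=3: x=-6, y=5
Check: 147*(-6) + 177*(5) = -882 + 885 = 3

GCD = 3, x = -6, y = 5


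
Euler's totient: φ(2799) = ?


2799 = 3^2 × 311
Prime factors: 3, 311
φ(2799) = 2799 × (1-1/3) × (1-1/311)
= 2799 × 2/3 × 310/311 = 1860

φ(2799) = 1860


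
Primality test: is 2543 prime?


Check divisors up to sqrt(2543) = 50.4282
No divisors found.
2543 is prime.

Yes, 2543 is prime


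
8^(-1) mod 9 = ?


Use the extended Euclidean algorithm on (9, 8); each row r = 9*s + 8*t:
r=9, s=1, t=0
r=8, s=0, t=1
q=1: r=1, s=1, t=-1   [9*(1) + 8*(-1) = 1]
q=8: r=0, s=-8, t=9   [9*(-8) + 8*(9) = 0]
GCD = 1 with t = -1, so 8*(-1) ≡ 1 (mod 9)
Inverse = -1 mod 9 = 8
Check: 8 * 8 = 64 ≡ 1 (mod 9)

8^(-1) ≡ 8 (mod 9)


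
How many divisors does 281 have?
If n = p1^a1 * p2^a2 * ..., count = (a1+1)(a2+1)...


281 = 281^1
d(281) = (1+1) = 2

2 divisors


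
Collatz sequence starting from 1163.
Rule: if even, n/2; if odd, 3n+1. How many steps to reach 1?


1163 → 3490 → 1745 → 5236 → 2618 → 1309 → 3928 → 1964 → 982 → 491 → 1474 → 737 → 2212 → 1106 → 553 → 1660 → 830 → 415 → 1246 → 623 → 1870 → 935 → 2806 → 1403 → 4210 → 2105 → 6316 → 3158 → 1579 → 4738 → 2369 → 7108 → 3554 → 1777 → 5332 → 2666 → 1333 → 4000 → 2000 → 1000 → 500 → 250 → 125 → 376 → 188 → 94 → 47 → 142 → 71 → 214 → 107 → 322 → 161 → 484 → 242 → 121 → 364 → 182 → 91 → 274 → 137 → 412 → 206 → 103 → 310 → 155 → 466 → 233 → 700 → 350 → 175 → 526 → 263 → 790 → 395 → 1186 → 593 → 1780 → 890 → 445 → 1336 → 668 → 334 → 167 → 502 → 251 → 754 → 377 → 1132 → 566 → 283 → 850 → 425 → 1276 → 638 → 319 → 958 → 479 → 1438 → 719 → 2158 → 1079 → 3238 → 1619 → 4858 → 2429 → 7288 → 3644 → 1822 → 911 → 2734 → 1367 → 4102 → 2051 → 6154 → 3077 → 9232 → 4616 → 2308 → 1154 → 577 → 1732 → 866 → 433 → 1300 → 650 → 325 → 976 → 488 → 244 → 122 → 61 → 184 → 92 → 46 → 23 → 70 → 35 → 106 → 53 → 160 → 80 → 40 → 20 → 10 → 5 → 16 → 8 → 4 → 2 → 1
Total steps = 150

150 steps


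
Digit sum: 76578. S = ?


7 + 6 + 5 + 7 + 8 = 33


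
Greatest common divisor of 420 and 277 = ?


420 = 1 * 277 + 143
277 = 1 * 143 + 134
143 = 1 * 134 + 9
134 = 14 * 9 + 8
9 = 1 * 8 + 1
8 = 8 * 1 + 0
GCD = 1


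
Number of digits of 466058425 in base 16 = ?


466058425 in base 16 = 1BC77CB9
Number of digits = 8

8 digits (base 16)


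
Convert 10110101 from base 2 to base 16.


10110101 (base 2) = 181 (decimal)
181 (decimal) = B5 (base 16)


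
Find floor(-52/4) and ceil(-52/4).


-52/4 = -13.0000
floor = -13
ceil = -13

floor = -13, ceil = -13


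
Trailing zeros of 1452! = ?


floor(1452/5) = 290
floor(1452/25) = 58
floor(1452/125) = 11
floor(1452/625) = 2
Total = 361

361 trailing zeros


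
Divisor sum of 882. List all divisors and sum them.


Divisors of 882: 1, 2, 3, 6, 7, 9, 14, 18, 21, 42, 49, 63, 98, 126, 147, 294, 441, 882
Sum = 1 + 2 + 3 + 6 + 7 + 9 + 14 + 18 + 21 + 42 + 49 + 63 + 98 + 126 + 147 + 294 + 441 + 882 = 2223

σ(882) = 2223


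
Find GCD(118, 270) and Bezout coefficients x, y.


Tabular extended Euclidean (each row: r = 118*s + 270*t):
r=118, s=1, t=0
r=270, s=0, t=1
q=0: r=118, s=1, t=0   [118*(1) + 270*(0) = 118]
q=2: r=34, s=-2, t=1   [118*(-2) + 270*(1) = 34]
q=3: r=16, s=7, t=-3   [118*(7) + 270*(-3) = 16]
q=2: r=2, s=-16, t=7   [118*(-16) + 270*(7) = 2]
q=8: r=0, s=135, t=-59   [118*(135) + 270*(-59) = 0]
GCD = 2; from the row with r=2: x=-16, y=7
Check: 118*(-16) + 270*(7) = -1888 + 1890 = 2

GCD = 2, x = -16, y = 7


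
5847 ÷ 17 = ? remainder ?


5847 = 17 * 343 + 16
Check: 5831 + 16 = 5847

q = 343, r = 16


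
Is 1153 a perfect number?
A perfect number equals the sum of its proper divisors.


Proper divisors of 1153: 1
Sum = 1 = 1

No, 1153 is not perfect (1 ≠ 1153)


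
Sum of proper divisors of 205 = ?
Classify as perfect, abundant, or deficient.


Proper divisors: 1, 5, 41
Sum = 1 + 5 + 41 = 47
47 < 205 → deficient

s(205) = 47 (deficient)


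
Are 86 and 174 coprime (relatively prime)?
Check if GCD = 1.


Euclidean algorithm:
174 = 2 * 86 + 2
86 = 43 * 2 + 0
GCD(86, 174) = 2

No, not coprime (GCD = 2)


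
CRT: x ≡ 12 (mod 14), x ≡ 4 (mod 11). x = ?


M = 14*11 = 154
M1 = M/14 = 11, M2 = M/11 = 14
M1^(-1) mod 14 = 9, M2^(-1) mod 11 = 4
x = 12*11*9 + 4*14*4 = 1412
1412 mod 154 = 26
Check: 26 mod 14 = 12 ✓, 26 mod 11 = 4 ✓

x ≡ 26 (mod 154)


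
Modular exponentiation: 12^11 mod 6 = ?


12^1 mod 6 = 0
12^2 mod 6 = 0
12^3 mod 6 = 0
12^4 mod 6 = 0
12^5 mod 6 = 0
12^6 mod 6 = 0
12^7 mod 6 = 0
12^8 mod 6 = 0
12^9 mod 6 = 0
12^10 mod 6 = 0
12^11 mod 6 = 0


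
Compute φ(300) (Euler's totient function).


300 = 2^2 × 3 × 5^2
Prime factors: 2, 3, 5
φ(300) = 300 × (1-1/2) × (1-1/3) × (1-1/5)
= 300 × 1/2 × 2/3 × 4/5 = 80

φ(300) = 80


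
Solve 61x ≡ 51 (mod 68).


GCD(61, 68) = 1, unique solution
a^(-1) mod 68 = 29
x = 29 * 51 mod 68 = 51

x ≡ 51 (mod 68)


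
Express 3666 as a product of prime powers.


3666 / 2 = 1833
1833 / 3 = 611
611 / 13 = 47
47 / 47 = 1
3666 = 2 × 3 × 13 × 47


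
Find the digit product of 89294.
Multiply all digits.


8 × 9 × 2 × 9 × 4 = 5184


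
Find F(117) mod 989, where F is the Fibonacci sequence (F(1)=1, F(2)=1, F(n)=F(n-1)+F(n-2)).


F(k) mod 989 for k=1..117:
1, 1, 2, 3, 5, 8, 13, 21, 34, 55, 89, 144, 233, 377, 610, 987, 608, 606, 225, 831, 67, 898, 965, 874, 850, 735, 596, 342, 938, 291, 240, 531, 771, 313, 95, 408, 503, 911, 425, 347, 772, 130, 902, 43, 945, 988, 944, 943, 898, 852, 761, 624, 396, 31, 427, 458, 885, 354, 250, 604, 854, 469, 334, 803, 148, 951, 110, 72, 182, 254, 436, 690, 137, 827, 964, 802, 777, 590, 378, 968, 357, 336, 693, 40, 733, 773, 517, 301, 818, 130, 948, 89, 48, 137, 185, 322, 507, 829, 347, 187, 534, 721, 266, 987, 264, 262, 526, 788, 325, 124, 449, 573, 33, 606, 639, 256, 895
F(117) mod 989 = 895


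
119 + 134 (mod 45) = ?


119 + 134 = 253
253 mod 45 = 28


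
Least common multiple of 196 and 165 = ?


GCD(196, 165) = 1
LCM = 196*165/1 = 32340/1 = 32340

LCM = 32340


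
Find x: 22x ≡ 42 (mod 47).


GCD(22, 47) = 1, unique solution
a^(-1) mod 47 = 15
x = 15 * 42 mod 47 = 19

x ≡ 19 (mod 47)


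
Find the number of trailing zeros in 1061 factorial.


floor(1061/5) = 212
floor(1061/25) = 42
floor(1061/125) = 8
floor(1061/625) = 1
Total = 263

263 trailing zeros


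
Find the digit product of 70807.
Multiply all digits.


7 × 0 × 8 × 0 × 7 = 0


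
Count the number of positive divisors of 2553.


2553 = 3^1 × 23^1 × 37^1
d(2553) = (1+1) × (1+1) × (1+1) = 8

8 divisors


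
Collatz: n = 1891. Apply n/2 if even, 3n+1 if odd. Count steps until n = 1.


1891 → 5674 → 2837 → 8512 → 4256 → 2128 → 1064 → 532 → 266 → 133 → 400 → 200 → 100 → 50 → 25 → 76 → 38 → 19 → 58 → 29 → 88 → 44 → 22 → 11 → 34 → 17 → 52 → 26 → 13 → 40 → 20 → 10 → 5 → 16 → 8 → 4 → 2 → 1
Total steps = 37

37 steps


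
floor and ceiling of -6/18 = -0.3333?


-6/18 = -0.3333
floor = -1
ceil = 0

floor = -1, ceil = 0


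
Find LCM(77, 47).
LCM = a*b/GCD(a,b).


GCD(77, 47) = 1
LCM = 77*47/1 = 3619/1 = 3619

LCM = 3619


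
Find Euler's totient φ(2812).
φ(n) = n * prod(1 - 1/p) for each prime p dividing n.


2812 = 2^2 × 19 × 37
Prime factors: 2, 19, 37
φ(2812) = 2812 × (1-1/2) × (1-1/19) × (1-1/37)
= 2812 × 1/2 × 18/19 × 36/37 = 1296

φ(2812) = 1296


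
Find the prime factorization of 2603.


2603 / 19 = 137
137 / 137 = 1
2603 = 19 × 137


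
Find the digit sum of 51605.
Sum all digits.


5 + 1 + 6 + 0 + 5 = 17


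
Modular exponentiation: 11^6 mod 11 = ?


11^1 mod 11 = 0
11^2 mod 11 = 0
11^3 mod 11 = 0
11^4 mod 11 = 0
11^5 mod 11 = 0
11^6 mod 11 = 0


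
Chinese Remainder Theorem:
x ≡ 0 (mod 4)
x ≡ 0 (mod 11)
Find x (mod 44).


M = 4*11 = 44
M1 = M/4 = 11, M2 = M/11 = 4
M1^(-1) mod 4 = 3, M2^(-1) mod 11 = 3
x = 0*11*3 + 0*4*3 = 0
0 mod 44 = 0
Check: 0 mod 4 = 0 ✓, 0 mod 11 = 0 ✓

x ≡ 0 (mod 44)


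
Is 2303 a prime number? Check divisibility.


2303 / 7 = 329 (exact division)
2303 is NOT prime.

No, 2303 is not prime


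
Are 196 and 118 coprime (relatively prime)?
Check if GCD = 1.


Euclidean algorithm:
196 = 1 * 118 + 78
118 = 1 * 78 + 40
78 = 1 * 40 + 38
40 = 1 * 38 + 2
38 = 19 * 2 + 0
GCD(196, 118) = 2

No, not coprime (GCD = 2)


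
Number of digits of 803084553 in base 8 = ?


803084553 in base 8 = 5767414411
Number of digits = 10

10 digits (base 8)


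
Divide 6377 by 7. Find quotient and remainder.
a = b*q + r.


6377 = 7 * 911 + 0
Check: 6377 + 0 = 6377

q = 911, r = 0


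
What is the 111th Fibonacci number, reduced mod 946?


F(k) mod 946 for k=1..111:
1, 1, 2, 3, 5, 8, 13, 21, 34, 55, 89, 144, 233, 377, 610, 41, 651, 692, 397, 143, 540, 683, 277, 14, 291, 305, 596, 901, 551, 506, 111, 617, 728, 399, 181, 580, 761, 395, 210, 605, 815, 474, 343, 817, 214, 85, 299, 384, 683, 121, 804, 925, 783, 762, 599, 415, 68, 483, 551, 88, 639, 727, 420, 201, 621, 822, 497, 373, 870, 297, 221, 518, 739, 311, 104, 415, 519, 934, 507, 495, 56, 551, 607, 212, 819, 85, 904, 43, 1, 44, 45, 89, 134, 223, 357, 580, 937, 571, 562, 187, 749, 936, 739, 729, 522, 305, 827, 186, 67, 253, 320
F(111) mod 946 = 320


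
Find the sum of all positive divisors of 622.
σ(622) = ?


Divisors of 622: 1, 2, 311, 622
Sum = 1 + 2 + 311 + 622 = 936

σ(622) = 936


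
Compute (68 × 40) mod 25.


68 × 40 = 2720
2720 mod 25 = 20


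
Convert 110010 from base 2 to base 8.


110010 (base 2) = 50 (decimal)
50 (decimal) = 62 (base 8)


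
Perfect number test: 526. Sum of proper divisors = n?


Proper divisors of 526: 1, 2, 263
Sum = 1 + 2 + 263 = 266

No, 526 is not perfect (266 ≠ 526)


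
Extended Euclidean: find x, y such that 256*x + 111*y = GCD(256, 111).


Tabular extended Euclidean (each row: r = 256*s + 111*t):
r=256, s=1, t=0
r=111, s=0, t=1
q=2: r=34, s=1, t=-2   [256*(1) + 111*(-2) = 34]
q=3: r=9, s=-3, t=7   [256*(-3) + 111*(7) = 9]
q=3: r=7, s=10, t=-23   [256*(10) + 111*(-23) = 7]
q=1: r=2, s=-13, t=30   [256*(-13) + 111*(30) = 2]
q=3: r=1, s=49, t=-113   [256*(49) + 111*(-113) = 1]
q=2: r=0, s=-111, t=256   [256*(-111) + 111*(256) = 0]
GCD = 1; from the row with r=1: x=49, y=-113
Check: 256*(49) + 111*(-113) = 12544 - 12543 = 1

GCD = 1, x = 49, y = -113


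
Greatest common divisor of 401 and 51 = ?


401 = 7 * 51 + 44
51 = 1 * 44 + 7
44 = 6 * 7 + 2
7 = 3 * 2 + 1
2 = 2 * 1 + 0
GCD = 1


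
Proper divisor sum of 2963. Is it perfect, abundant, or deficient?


Proper divisors: 1
Sum = 1 = 1
1 < 2963 → deficient

s(2963) = 1 (deficient)


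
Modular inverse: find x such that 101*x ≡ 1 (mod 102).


Use the extended Euclidean algorithm on (102, 101); each row r = 102*s + 101*t:
r=102, s=1, t=0
r=101, s=0, t=1
q=1: r=1, s=1, t=-1   [102*(1) + 101*(-1) = 1]
q=101: r=0, s=-101, t=102   [102*(-101) + 101*(102) = 0]
GCD = 1 with t = -1, so 101*(-1) ≡ 1 (mod 102)
Inverse = -1 mod 102 = 101
Check: 101 * 101 = 10201 ≡ 1 (mod 102)

101^(-1) ≡ 101 (mod 102)


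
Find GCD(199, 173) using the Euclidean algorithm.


199 = 1 * 173 + 26
173 = 6 * 26 + 17
26 = 1 * 17 + 9
17 = 1 * 9 + 8
9 = 1 * 8 + 1
8 = 8 * 1 + 0
GCD = 1


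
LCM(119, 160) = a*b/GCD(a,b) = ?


GCD(119, 160) = 1
LCM = 119*160/1 = 19040/1 = 19040

LCM = 19040


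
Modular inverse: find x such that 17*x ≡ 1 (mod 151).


Use the extended Euclidean algorithm on (151, 17); each row r = 151*s + 17*t:
r=151, s=1, t=0
r=17, s=0, t=1
q=8: r=15, s=1, t=-8   [151*(1) + 17*(-8) = 15]
q=1: r=2, s=-1, t=9   [151*(-1) + 17*(9) = 2]
q=7: r=1, s=8, t=-71   [151*(8) + 17*(-71) = 1]
q=2: r=0, s=-17, t=151   [151*(-17) + 17*(151) = 0]
GCD = 1 with t = -71, so 17*(-71) ≡ 1 (mod 151)
Inverse = -71 mod 151 = 80
Check: 17 * 80 = 1360 ≡ 1 (mod 151)

17^(-1) ≡ 80 (mod 151)


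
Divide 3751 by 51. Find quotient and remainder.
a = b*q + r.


3751 = 51 * 73 + 28
Check: 3723 + 28 = 3751

q = 73, r = 28


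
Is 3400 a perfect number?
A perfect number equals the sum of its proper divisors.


Proper divisors of 3400: 1, 2, 4, 5, 8, 10, 17, 20, 25, 34, 40, 50, 68, 85, 100, 136, 170, 200, 340, 425, 680, 850, 1700
Sum = 1 + 2 + 4 + 5 + 8 + 10 + 17 + 20 + 25 + 34 + 40 + 50 + 68 + 85 + 100 + 136 + 170 + 200 + 340 + 425 + 680 + 850 + 1700 = 4970

No, 3400 is not perfect (4970 ≠ 3400)
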